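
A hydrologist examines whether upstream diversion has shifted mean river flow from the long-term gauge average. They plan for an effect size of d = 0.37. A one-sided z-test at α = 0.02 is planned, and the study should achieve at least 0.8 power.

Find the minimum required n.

Set Φ(δ − 2.054) = 0.8; then δ − 2.054 = Φ⁻¹(0.8) = 0.842, giving δ = 2.895.
δ = d·√n ⇒ n = (δ/d)² = (2.895 / 0.37)² = 61.24.
Round up to the next whole unit.

n = 62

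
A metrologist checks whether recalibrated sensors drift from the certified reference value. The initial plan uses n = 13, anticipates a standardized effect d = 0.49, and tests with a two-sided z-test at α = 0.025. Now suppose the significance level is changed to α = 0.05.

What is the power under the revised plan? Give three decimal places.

Power ≈ 0.423

δ = d·√n = 0.49 × √13 = 1.7667 (unchanged). New critical value: z_{0.025} = 1.960.
Revised power = Φ(δ − 1.960) + Φ(−δ − 1.960) = Φ(-0.193) + Φ(-3.727) = 0.4234 + 0.0001 = 0.4235.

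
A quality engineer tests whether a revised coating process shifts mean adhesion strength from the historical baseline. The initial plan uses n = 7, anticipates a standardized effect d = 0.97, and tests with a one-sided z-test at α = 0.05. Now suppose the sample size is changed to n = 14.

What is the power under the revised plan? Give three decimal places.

Power ≈ 0.976

With n = 14: δ = d·√n = 0.97 × √14 = 3.6294. Critical value z_{0.05} = 1.645.
Revised power = P(Z > 1.645 − δ) = Φ(1.985) = 0.9764.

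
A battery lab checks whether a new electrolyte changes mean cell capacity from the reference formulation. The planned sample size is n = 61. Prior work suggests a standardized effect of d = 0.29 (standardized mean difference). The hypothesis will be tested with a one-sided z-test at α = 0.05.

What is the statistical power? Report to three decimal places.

Power ≈ 0.732

Noncentrality parameter: δ = d·√n = 0.29 × √61 = 2.2650
Critical value for a one-sided test at α = 0.05: z_α = 1.645.
Power = P(Z > 1.645 − δ) = Φ(0.620) = 0.7324.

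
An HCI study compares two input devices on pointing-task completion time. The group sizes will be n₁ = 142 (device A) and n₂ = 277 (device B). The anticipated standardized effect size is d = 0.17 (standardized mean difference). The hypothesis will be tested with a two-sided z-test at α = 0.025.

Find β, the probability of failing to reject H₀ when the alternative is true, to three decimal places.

β ≈ 0.724

Noncentrality parameter: δ = d / √(1/n₁ + 1/n₂) = 0.17 / √(1/142 + 1/277) = 1.6471
Critical value for a two-sided test at α = 0.025: z_{α/2} = 2.241.
Power = Φ(δ − 2.241) + Φ(−δ − 2.241) = Φ(-0.594) + Φ(-3.889) = 0.2762 + 0.0001 = 0.2762.
Type II error: β = 1 − power = 1 − 0.2762 = 0.7238.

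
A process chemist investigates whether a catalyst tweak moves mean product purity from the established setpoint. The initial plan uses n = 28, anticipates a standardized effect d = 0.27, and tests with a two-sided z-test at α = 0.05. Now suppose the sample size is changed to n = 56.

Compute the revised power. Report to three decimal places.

With n = 56: δ = d·√n = 0.27 × √56 = 2.0205. Critical value z_{0.025} = 1.960.
Revised power = Φ(δ − 1.960) + Φ(−δ − 1.960) = Φ(0.061) + Φ(-3.980) = 0.5241 + 0.0000 = 0.5242.

Power ≈ 0.524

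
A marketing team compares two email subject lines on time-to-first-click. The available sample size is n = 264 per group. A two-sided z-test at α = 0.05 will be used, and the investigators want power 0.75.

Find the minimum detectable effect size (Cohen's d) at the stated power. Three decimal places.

d ≈ 0.229

Need Φ(δ − 1.960) = 0.75, so δ = 1.960 + 0.674 = 2.634.
(Lower-tail contribution to power is negligible for δ > 0.)
δ = d·√(n/2) ⇒ d = δ/√(n/2) = 2.634/√(264/2) = 0.2293.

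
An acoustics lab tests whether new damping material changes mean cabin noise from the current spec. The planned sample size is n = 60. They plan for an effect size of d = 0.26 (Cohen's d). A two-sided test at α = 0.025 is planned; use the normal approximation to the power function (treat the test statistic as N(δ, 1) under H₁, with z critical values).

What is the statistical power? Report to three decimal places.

Noncentrality parameter: δ = d·√n = 0.26 × √60 = 2.0140
Critical value for a two-sided test at α = 0.025: z_{α/2} = 2.241.
Power = Φ(δ − 2.241) + Φ(−δ − 2.241) = Φ(-0.227) + Φ(-4.255) = 0.4100 + 0.0000 = 0.4100.

Power ≈ 0.410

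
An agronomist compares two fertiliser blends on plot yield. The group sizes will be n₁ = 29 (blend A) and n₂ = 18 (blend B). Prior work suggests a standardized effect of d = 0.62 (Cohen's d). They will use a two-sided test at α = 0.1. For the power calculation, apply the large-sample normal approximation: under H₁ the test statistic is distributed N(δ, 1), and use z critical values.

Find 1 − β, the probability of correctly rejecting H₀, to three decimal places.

Power ≈ 0.663

Noncentrality parameter: δ = d / √(1/n₁ + 1/n₂) = 0.62 / √(1/29 + 1/18) = 2.0662
Two-sided α = 0.1 → critical value z_{0.05} = 1.645.
Power = Φ(δ − 1.645) + Φ(−δ − 1.645) = Φ(0.421) + Φ(-3.711) = 0.6633 + 0.0001 = 0.6634.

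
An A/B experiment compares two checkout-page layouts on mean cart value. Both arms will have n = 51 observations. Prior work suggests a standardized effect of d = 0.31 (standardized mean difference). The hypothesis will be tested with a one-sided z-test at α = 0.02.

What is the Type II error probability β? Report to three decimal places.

β ≈ 0.687

Noncentrality parameter: δ = d·√(n/2) = 0.31 × √(51/2) = 1.5654
Critical value for a one-sided test at α = 0.02: z_α = 2.054.
Power = Φ(δ − 2.054) = Φ(-0.488) = 0.3127.
Type II error: β = 1 − power = 1 − 0.3127 = 0.6873.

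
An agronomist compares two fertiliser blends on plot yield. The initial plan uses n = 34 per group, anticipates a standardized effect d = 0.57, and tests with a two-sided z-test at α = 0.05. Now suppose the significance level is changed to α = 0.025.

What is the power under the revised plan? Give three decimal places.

δ = d·√(n/2) = 0.57 × √(34/2) = 2.3502 (unchanged). New critical value: z_{0.0125} = 2.241.
Revised power = Φ(δ − 2.241) + Φ(−δ − 2.241) = Φ(0.109) + Φ(-4.592) = 0.5433 + 0.0000 = 0.5433.

Power ≈ 0.543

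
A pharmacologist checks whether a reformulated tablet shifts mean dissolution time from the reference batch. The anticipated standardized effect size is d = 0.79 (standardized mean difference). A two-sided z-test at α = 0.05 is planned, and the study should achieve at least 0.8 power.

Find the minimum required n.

n = 13

Set Φ(δ − 1.960) = 0.8; then δ − 1.960 = Φ⁻¹(0.8) = 0.842, giving δ = 2.802.
(For δ > 0 the lower-tail rejection region contributes negligibly to power, so the one-term inversion is standard.)
δ = d·√n ⇒ n = (δ/d)² = (2.802 / 0.79)² = 12.58.
Round up to the next whole unit.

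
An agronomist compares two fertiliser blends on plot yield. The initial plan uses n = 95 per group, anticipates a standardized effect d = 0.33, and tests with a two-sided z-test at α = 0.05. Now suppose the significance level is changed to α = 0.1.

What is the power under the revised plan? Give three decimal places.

Power ≈ 0.736

δ = d·√(n/2) = 0.33 × √(95/2) = 2.2744 (unchanged). New critical value: z_{0.05} = 1.645.
Revised power = Φ(δ − 1.645) + Φ(−δ − 1.645) = Φ(0.630) + Φ(-3.919) = 0.7355 + 0.0000 = 0.7355.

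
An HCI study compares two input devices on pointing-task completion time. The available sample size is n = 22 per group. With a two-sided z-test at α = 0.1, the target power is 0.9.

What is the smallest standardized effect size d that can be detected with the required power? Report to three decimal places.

Need Φ(δ − 1.645) = 0.9, so δ = 1.645 + 1.282 = 2.926.
(The second rejection-region term Φ(−δ − z_{α/2}) is negligible and dropped.)
δ = d·√(n/2) ⇒ d = δ/√(n/2) = 2.926/√(22/2) = 0.8823.

d ≈ 0.882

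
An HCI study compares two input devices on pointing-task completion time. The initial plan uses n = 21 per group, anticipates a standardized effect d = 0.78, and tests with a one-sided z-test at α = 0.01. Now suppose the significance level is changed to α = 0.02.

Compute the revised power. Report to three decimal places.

δ = d·√(n/2) = 0.78 × √(21/2) = 2.5275 (unchanged). New critical value: z_{0.02} = 2.054.
Revised power = P(Z > 2.054 − δ) = Φ(0.474) = 0.6822.

Power ≈ 0.682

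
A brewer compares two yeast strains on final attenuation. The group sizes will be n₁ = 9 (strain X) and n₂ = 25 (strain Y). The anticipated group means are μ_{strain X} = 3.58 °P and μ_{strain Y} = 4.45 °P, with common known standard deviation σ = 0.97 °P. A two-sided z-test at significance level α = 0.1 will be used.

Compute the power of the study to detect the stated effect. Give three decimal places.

Standardized effect: d = |μ_{strain X} − μ_{strain Y}| / σ = |3.58 − 4.45| / 0.97 = 0.8969
Noncentrality parameter: δ = d / √(1/n₁ + 1/n₂) = 0.8969 / √(1/9 + 1/25) = 2.3073
Two-sided α = 0.1 → critical value z_{0.05} = 1.645.
Power = Φ(δ − 1.645) + Φ(−δ − 1.645) = Φ(0.662) + Φ(-3.952) = 0.7461 + 0.0000 = 0.7462.

Power ≈ 0.746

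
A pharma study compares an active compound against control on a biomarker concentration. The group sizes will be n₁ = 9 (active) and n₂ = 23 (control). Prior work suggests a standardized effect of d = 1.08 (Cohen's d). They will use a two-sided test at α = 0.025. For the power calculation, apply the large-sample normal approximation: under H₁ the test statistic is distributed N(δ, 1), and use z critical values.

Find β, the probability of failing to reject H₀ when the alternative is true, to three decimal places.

β ≈ 0.307

Noncentrality parameter: δ = d / √(1/n₁ + 1/n₂) = 1.08 / √(1/9 + 1/23) = 2.7468
Critical value for a two-sided test at α = 0.025: z_{α/2} = 2.241.
Power = Φ(δ − 2.241) + Φ(−δ − 2.241) = Φ(0.505) + Φ(-4.988) = 0.6934 + 0.0000 = 0.6934.
Type II error: β = 1 − power = 1 − 0.6934 = 0.3066.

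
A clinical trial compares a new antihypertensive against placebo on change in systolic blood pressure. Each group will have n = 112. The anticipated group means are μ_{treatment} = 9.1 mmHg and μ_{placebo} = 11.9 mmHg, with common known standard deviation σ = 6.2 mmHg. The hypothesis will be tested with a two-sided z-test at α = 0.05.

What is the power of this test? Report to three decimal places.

Standardized effect: d = |μ_{treatment} − μ_{placebo}| / σ = |9.1 − 11.9| / 6.2 = 0.4516
Noncentrality parameter: δ = d·√(n/2) = 0.4516 × √(112/2) = 3.3796
Two-sided α = 0.05 → critical value z_{0.025} = 1.960.
Power = Φ(δ − 1.960) + Φ(−δ − 1.960) = Φ(1.420) + Φ(-5.340) = 0.9221 + 0.0000 = 0.9221.

Power ≈ 0.922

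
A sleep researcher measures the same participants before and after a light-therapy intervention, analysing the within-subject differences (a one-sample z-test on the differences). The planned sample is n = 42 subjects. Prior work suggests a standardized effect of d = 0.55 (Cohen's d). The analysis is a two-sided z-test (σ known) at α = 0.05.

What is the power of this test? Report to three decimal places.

Noncentrality parameter: δ = d·√n = 0.55 × √42 = 3.5644
Two-sided α = 0.05 → critical value z_{0.025} = 1.960.
Power = Φ(δ − 1.960) + Φ(−δ − 1.960) = Φ(1.604) + Φ(-5.524) = 0.9457 + 0.0000 = 0.9457.

Power ≈ 0.946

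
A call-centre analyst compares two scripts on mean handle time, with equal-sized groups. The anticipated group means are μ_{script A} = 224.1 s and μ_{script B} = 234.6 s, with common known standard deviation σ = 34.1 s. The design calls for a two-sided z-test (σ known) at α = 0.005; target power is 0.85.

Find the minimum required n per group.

Standardized effect: d = |μ_{script A} − μ_{script B}| / σ = |224.1 − 234.6| / 34.1 = 0.3079
For power 0.85 need Φ(δ − z_{0.0025}) = 0.85, so δ = z_{0.0025} + z_{0.15} = 2.807 + 1.036 = 3.843.
(Ignoring the negligible lower-tail rejection probability gives the usual closed-form inversion.)
δ = d·√(n/2) ⇒ n = 2(δ/d)² = 2 × (3.843 / 0.3079)² = 311.61.
Rounding up, n = 312 per group.

n = 312 per group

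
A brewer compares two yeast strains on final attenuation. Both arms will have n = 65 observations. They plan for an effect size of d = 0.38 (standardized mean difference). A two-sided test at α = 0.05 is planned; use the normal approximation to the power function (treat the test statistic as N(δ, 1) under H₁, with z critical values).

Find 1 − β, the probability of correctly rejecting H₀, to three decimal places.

Power ≈ 0.582

Noncentrality parameter: δ = d·√(n/2) = 0.38 × √(65/2) = 2.1663
Critical value for a two-sided test at α = 0.05: z_{α/2} = 1.960.
Power = Φ(δ − 1.960) + Φ(−δ − 1.960) = Φ(0.206) + Φ(-4.126) = 0.5817 + 0.0000 = 0.5818.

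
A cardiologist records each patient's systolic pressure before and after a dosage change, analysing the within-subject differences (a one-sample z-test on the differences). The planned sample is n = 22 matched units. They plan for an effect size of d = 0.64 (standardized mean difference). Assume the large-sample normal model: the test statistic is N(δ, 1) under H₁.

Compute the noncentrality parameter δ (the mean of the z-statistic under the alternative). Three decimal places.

δ ≈ 3.002

The noncentrality parameter scales effect size by the design's sample-size factor: δ = d·√n = 0.64 × √22 = 3.0019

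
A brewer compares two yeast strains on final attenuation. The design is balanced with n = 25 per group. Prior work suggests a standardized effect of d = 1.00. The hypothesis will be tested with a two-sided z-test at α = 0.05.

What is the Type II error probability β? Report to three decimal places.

β ≈ 0.058

Noncentrality parameter: δ = d·√(n/2) = 1.00 × √(25/2) = 3.5355
Critical value for a two-sided test at α = 0.05: z_{α/2} = 1.960.
Power = Φ(δ − 1.960) + Φ(−δ − 1.960) = Φ(1.576) + Φ(-5.495) = 0.9424 + 0.0000 = 0.9424.
Type II error: β = 1 − power = 1 − 0.9424 = 0.0576.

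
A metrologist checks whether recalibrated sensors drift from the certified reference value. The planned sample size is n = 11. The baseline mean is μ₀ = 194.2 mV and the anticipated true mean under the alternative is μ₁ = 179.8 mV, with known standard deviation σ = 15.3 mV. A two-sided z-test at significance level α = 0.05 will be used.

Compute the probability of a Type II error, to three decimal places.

Standardized effect: d = |μ₁ − μ₀| / σ = |179.8 − 194.2| / 15.3 = 0.9412
Noncentrality parameter: δ = d·√n = 0.9412 × √11 = 3.1215
Critical value for a two-sided test at α = 0.05: z_{α/2} = 1.960.
Power = Φ(δ − 1.960) + Φ(−δ − 1.960) = Φ(1.162) + Φ(-5.081) = 0.8773 + 0.0000 = 0.8773.
Type II error: β = 1 − power = 1 − 0.8773 = 0.1227.

β ≈ 0.123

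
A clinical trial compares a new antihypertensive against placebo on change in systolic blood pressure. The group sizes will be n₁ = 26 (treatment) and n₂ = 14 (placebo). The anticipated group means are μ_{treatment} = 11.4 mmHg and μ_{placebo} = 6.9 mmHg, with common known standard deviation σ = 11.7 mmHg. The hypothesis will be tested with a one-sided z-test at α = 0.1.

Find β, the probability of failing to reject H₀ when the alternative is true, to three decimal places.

Standardized effect: d = |μ_{treatment} − μ_{placebo}| / σ = |11.4 − 6.9| / 11.7 = 0.3846
Noncentrality parameter: δ = d / √(1/n₁ + 1/n₂) = 0.3846 / √(1/26 + 1/14) = 1.1602
Critical value for a one-sided test at α = 0.1: z_α = 1.282.
Power = Φ(δ − 1.282) = Φ(-0.121) = 0.4517.
Type II error: β = 1 − power = 1 − 0.4517 = 0.5483.

β ≈ 0.548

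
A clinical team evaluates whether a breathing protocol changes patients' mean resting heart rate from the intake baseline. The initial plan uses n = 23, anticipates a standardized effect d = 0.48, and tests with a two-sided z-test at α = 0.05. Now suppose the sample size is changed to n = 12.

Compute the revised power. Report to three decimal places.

Power ≈ 0.383

With n = 12: δ = d·√n = 0.48 × √12 = 1.6628. Critical value z_{0.025} = 1.960.
Revised power = Φ(δ − 1.960) + Φ(−δ − 1.960) = Φ(-0.297) + Φ(-3.623) = 0.3832 + 0.0001 = 0.3833.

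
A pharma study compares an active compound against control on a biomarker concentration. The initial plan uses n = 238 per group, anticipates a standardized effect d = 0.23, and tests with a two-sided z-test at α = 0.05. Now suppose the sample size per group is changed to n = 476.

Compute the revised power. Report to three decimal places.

Power ≈ 0.944

With n = 476 per group: δ = d·√(n/2) = 0.23 × √(476/2) = 3.5483. Critical value z_{0.025} = 1.960.
Revised power = Φ(δ − 1.960) + Φ(−δ − 1.960) = Φ(1.588) + Φ(-5.508) = 0.9439 + 0.0000 = 0.9439.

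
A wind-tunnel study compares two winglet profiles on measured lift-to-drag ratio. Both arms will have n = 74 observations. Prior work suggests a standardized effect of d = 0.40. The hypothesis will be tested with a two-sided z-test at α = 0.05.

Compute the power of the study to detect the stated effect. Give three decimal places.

Noncentrality parameter: δ = d·√(n/2) = 0.40 × √(74/2) = 2.4331
Two-sided α = 0.05 → critical value z_{0.025} = 1.960.
Power = Φ(δ − 1.960) + Φ(−δ − 1.960) = Φ(0.473) + Φ(-4.393) = 0.6819 + 0.0000 = 0.6819.

Power ≈ 0.682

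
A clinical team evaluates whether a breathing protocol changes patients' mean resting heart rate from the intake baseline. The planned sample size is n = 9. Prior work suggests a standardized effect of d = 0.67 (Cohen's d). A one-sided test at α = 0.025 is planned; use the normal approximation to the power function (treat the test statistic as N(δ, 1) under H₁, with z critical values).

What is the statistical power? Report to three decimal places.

Noncentrality parameter: δ = d·√n = 0.67 × √9 = 2.0100
One-sided α = 0.025 → critical value z_{0.025} = 1.960.
Power = Φ(δ − 1.960) = Φ(0.050) = 0.5200.

Power ≈ 0.520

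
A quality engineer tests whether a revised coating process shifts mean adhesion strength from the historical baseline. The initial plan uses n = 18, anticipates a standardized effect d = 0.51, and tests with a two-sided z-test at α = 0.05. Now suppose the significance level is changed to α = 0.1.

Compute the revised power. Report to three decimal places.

Power ≈ 0.698

δ = d·√n = 0.51 × √18 = 2.1637 (unchanged). New critical value: z_{0.05} = 1.645.
Revised power = Φ(δ − 1.645) + Φ(−δ − 1.645) = Φ(0.519) + Φ(-3.809) = 0.6981 + 0.0001 = 0.6982.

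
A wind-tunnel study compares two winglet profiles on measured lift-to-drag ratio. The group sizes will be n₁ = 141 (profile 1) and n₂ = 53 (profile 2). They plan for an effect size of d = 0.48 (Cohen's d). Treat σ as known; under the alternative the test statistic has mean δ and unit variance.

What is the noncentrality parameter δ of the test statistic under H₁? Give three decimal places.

The noncentrality parameter scales effect size by the design's sample-size factor: δ = d / √(1/n₁ + 1/n₂) = 0.48 / √(1/141 + 1/53) = 2.9791

δ ≈ 2.979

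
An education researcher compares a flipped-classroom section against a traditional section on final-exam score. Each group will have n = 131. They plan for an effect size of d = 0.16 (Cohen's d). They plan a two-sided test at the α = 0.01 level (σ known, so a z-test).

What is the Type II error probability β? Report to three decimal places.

β ≈ 0.900

Noncentrality parameter: δ = d·√(n/2) = 0.16 × √(131/2) = 1.2949
Critical value for a two-sided test at α = 0.01: z_{α/2} = 2.576.
Power = Φ(δ − 2.576) + Φ(−δ − 2.576) = Φ(-1.281) + Φ(-3.871) = 0.1001 + 0.0001 = 0.1002.
Type II error: β = 1 − power = 1 − 0.1002 = 0.8998.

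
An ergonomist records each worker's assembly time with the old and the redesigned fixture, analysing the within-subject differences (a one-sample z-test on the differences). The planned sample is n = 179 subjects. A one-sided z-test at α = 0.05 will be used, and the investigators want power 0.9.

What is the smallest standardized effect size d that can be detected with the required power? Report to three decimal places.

d ≈ 0.219

Required noncentrality: δ = z_{0.05} + z_{0.10} = 1.645 + 1.282 = 2.926.
δ = d·√n ⇒ d = δ/√n = 2.926/√179 = 0.2187.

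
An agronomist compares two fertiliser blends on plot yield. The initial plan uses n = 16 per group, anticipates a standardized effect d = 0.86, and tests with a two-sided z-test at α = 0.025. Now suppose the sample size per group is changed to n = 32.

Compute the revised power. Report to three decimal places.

Power ≈ 0.885

With n = 32 per group: δ = d·√(n/2) = 0.86 × √(32/2) = 3.4400. Critical value z_{0.0125} = 2.241.
Revised power = Φ(δ − 2.241) + Φ(−δ − 2.241) = Φ(1.199) + Φ(-5.681) = 0.8847 + 0.0000 = 0.8847.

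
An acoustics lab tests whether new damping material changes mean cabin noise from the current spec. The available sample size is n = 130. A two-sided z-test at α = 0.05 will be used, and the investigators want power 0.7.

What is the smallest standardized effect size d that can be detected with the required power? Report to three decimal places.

Need Φ(δ − 1.960) = 0.7, so δ = 1.960 + 0.524 = 2.484.
(The second rejection-region term Φ(−δ − z_{α/2}) is negligible and dropped.)
δ = d·√n ⇒ d = δ/√n = 2.484/√130 = 0.2179.

d ≈ 0.218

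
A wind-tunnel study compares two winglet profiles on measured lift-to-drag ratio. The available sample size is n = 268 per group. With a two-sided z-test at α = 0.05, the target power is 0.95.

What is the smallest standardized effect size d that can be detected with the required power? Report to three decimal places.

d ≈ 0.311

Need Φ(δ − 1.960) = 0.95, so δ = 1.960 + 1.645 = 3.605.
(Lower-tail contribution to power is negligible for δ > 0.)
δ = d·√(n/2) ⇒ d = δ/√(n/2) = 3.605/√(268/2) = 0.3114.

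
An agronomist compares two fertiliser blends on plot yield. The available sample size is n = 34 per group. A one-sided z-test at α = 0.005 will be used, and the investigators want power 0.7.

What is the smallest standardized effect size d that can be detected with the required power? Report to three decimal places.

d ≈ 0.752

Need Φ(δ − 2.576) = 0.7, so δ = 2.576 + 0.524 = 3.100.
δ = d·√(n/2) ⇒ d = δ/√(n/2) = 3.100/√(34/2) = 0.7519.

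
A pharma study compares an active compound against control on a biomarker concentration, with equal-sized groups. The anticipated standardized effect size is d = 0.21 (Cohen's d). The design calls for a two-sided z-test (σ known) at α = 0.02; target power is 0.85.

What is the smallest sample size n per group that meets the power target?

Set Φ(δ − 2.326) = 0.85; then δ − 2.326 = Φ⁻¹(0.85) = 1.036, giving δ = 3.363.
(For δ > 0 the lower-tail rejection region contributes negligibly to power, so the one-term inversion is standard.)
δ = d·√(n/2) ⇒ n = 2(δ/d)² = 2 × (3.363 / 0.21)² = 512.85.
Rounding up, n = 513 per group.

n = 513 per group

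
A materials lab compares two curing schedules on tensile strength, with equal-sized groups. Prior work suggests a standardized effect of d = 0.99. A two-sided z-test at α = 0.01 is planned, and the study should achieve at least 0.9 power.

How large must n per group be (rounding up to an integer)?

Set Φ(δ − 2.576) = 0.9; then δ − 2.576 = Φ⁻¹(0.9) = 1.282, giving δ = 3.857.
(For δ > 0 the lower-tail rejection region contributes negligibly to power, so the one-term inversion is standard.)
δ = d·√(n/2) ⇒ n = 2(δ/d)² = 2 × (3.857 / 0.99)² = 30.36.
Rounding up, n = 31 per group.

n = 31 per group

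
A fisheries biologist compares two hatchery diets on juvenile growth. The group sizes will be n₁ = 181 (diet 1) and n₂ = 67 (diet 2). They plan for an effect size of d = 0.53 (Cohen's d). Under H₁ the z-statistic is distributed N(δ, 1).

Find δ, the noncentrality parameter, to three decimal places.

δ ≈ 3.706

δ = d / √(1/n₁ + 1/n₂) = 0.53 / √(1/181 + 1/67) = 3.7062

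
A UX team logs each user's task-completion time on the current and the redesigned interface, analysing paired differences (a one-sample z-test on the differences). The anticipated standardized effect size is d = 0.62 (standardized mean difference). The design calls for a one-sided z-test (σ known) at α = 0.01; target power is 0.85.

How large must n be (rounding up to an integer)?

For power 0.85 need Φ(δ − z_{0.01}) = 0.85, so δ = z_{0.01} + z_{0.15} = 2.326 + 1.036 = 3.363.
δ = d·√n ⇒ n = (δ/d)² = (3.363 / 0.62)² = 29.42.
Round up to the next whole unit.

n = 30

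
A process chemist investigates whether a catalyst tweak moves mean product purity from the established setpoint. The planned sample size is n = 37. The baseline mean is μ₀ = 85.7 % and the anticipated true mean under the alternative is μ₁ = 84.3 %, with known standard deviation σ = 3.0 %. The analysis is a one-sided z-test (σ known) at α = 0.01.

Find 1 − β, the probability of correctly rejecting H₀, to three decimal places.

Power ≈ 0.696

Standardized effect: d = |μ₁ − μ₀| / σ = |84.3 − 85.7| / 3.0 = 0.4667
Noncentrality parameter: δ = d·√n = 0.4667 × √37 = 2.8386
Critical value for a one-sided test at α = 0.01: z_α = 2.326.
Power = Φ(δ − 2.326) = Φ(0.512) = 0.6958.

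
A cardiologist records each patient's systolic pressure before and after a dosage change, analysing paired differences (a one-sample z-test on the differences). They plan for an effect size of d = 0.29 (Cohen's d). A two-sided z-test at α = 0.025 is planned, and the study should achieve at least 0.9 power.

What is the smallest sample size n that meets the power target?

Set Φ(δ − 2.241) = 0.9; then δ − 2.241 = Φ⁻¹(0.9) = 1.282, giving δ = 3.523.
(Ignoring the negligible lower-tail rejection probability gives the usual closed-form inversion.)
δ = d·√n ⇒ n = (δ/d)² = (3.523 / 0.29)² = 147.58.
Round up to the next whole unit.

n = 148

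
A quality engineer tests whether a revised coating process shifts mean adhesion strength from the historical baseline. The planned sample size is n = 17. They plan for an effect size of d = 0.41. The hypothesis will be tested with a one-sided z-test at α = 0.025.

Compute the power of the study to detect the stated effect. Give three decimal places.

Noncentrality parameter: δ = d·√n = 0.41 × √17 = 1.6905
Critical value for a one-sided test at α = 0.025: z_α = 1.960.
Power = P(Z > 1.960 − δ) = Φ(-0.269) = 0.3938.

Power ≈ 0.394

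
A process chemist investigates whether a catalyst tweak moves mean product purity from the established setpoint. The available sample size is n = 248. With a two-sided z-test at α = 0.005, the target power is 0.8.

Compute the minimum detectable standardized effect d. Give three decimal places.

d ≈ 0.232

Need Φ(δ − 2.807) = 0.8, so δ = 2.807 + 0.842 = 3.649.
(The second rejection-region term Φ(−δ − z_{α/2}) is negligible and dropped.)
δ = d·√n ⇒ d = δ/√n = 3.649/√248 = 0.2317.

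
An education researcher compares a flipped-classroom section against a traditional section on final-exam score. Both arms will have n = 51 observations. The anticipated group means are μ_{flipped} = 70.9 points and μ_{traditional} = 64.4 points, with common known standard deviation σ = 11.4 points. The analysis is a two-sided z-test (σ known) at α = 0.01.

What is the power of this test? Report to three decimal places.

Standardized effect: d = |μ_{flipped} − μ_{traditional}| / σ = |70.9 − 64.4| / 11.4 = 0.5702
Noncentrality parameter: δ = d·√(n/2) = 0.5702 × √(51/2) = 2.8792
Critical value for a two-sided test at α = 0.01: z_{α/2} = 2.576.
Power = Φ(δ − 2.576) + Φ(−δ − 2.576) = Φ(0.303) + Φ(-5.455) = 0.6192 + 0.0000 = 0.6192.

Power ≈ 0.619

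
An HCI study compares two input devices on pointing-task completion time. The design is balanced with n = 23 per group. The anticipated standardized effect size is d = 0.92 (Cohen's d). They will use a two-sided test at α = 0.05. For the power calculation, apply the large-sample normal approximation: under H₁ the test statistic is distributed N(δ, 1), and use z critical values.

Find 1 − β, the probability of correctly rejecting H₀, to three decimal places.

Noncentrality parameter: δ = d·√(n/2) = 0.92 × √(23/2) = 3.1199
Two-sided α = 0.05 → critical value z_{0.025} = 1.960.
Power = Φ(δ − 1.960) + Φ(−δ − 1.960) = Φ(1.160) + Φ(-5.080) = 0.8770 + 0.0000 = 0.8770.

Power ≈ 0.877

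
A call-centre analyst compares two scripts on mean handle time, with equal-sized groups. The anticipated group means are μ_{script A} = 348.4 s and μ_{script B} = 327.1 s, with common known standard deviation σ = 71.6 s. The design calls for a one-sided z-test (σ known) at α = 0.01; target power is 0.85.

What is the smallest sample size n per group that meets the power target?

Standardized effect: d = |μ_{script A} − μ_{script B}| / σ = |348.4 − 327.1| / 71.6 = 0.2975
For power 0.85 need Φ(δ − z_{0.01}) = 0.85, so δ = z_{0.01} + z_{0.15} = 2.326 + 1.036 = 3.363.
δ = d·√(n/2) ⇒ n = 2(δ/d)² = 2 × (3.363 / 0.2975)² = 255.56.
Round up to the next whole unit.

n = 256 per group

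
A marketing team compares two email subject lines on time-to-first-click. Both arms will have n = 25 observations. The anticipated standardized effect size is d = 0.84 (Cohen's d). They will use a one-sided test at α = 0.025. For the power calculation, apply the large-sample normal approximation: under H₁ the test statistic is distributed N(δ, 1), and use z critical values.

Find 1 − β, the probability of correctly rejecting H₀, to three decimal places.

Power ≈ 0.844

Noncentrality parameter: δ = d·√(n/2) = 0.84 × √(25/2) = 2.9698
One-sided α = 0.025 → critical value z_{0.025} = 1.960.
Power = P(Z > 1.960 − δ) = Φ(1.010) = 0.8437.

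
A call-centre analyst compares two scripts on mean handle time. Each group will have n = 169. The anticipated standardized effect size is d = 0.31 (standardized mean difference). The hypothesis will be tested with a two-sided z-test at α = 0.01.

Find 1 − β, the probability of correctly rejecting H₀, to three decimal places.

Noncentrality parameter: δ = d·√(n/2) = 0.31 × √(169/2) = 2.8496
Critical value for a two-sided test at α = 0.01: z_{α/2} = 2.576.
Power = Φ(δ − 2.576) + Φ(−δ − 2.576) = Φ(0.274) + Φ(-5.425) = 0.6079 + 0.0000 = 0.6079.

Power ≈ 0.608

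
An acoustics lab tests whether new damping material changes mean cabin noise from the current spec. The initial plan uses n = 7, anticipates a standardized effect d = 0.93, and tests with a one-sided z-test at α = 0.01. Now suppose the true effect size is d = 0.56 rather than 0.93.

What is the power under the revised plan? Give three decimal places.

Power ≈ 0.199

With d = 0.56: δ = d·√n = 0.56 × √7 = 1.4816. Critical value z_{0.01} = 2.326.
Revised power = Φ(δ − 2.326) = Φ(-0.845) = 0.1991.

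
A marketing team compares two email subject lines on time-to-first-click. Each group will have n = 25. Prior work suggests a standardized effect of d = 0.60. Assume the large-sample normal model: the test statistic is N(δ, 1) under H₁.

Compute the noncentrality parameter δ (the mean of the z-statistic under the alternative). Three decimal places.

δ ≈ 2.121

The noncentrality parameter scales effect size by the design's sample-size factor: δ = d·√(n/2) = 0.60 × √(25/2) = 2.1213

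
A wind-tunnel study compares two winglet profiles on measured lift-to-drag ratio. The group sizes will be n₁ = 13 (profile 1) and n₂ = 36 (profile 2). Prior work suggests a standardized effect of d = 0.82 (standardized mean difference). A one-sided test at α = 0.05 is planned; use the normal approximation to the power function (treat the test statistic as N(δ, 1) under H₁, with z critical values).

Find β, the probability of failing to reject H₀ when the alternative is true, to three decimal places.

Noncentrality parameter: δ = d / √(1/n₁ + 1/n₂) = 0.82 / √(1/13 + 1/36) = 2.5342
One-sided α = 0.05 → critical value z_{0.05} = 1.645.
Power = Φ(δ − 1.645) = Φ(0.889) = 0.8131.
Type II error: β = 1 − power = 1 − 0.8131 = 0.1869.

β ≈ 0.187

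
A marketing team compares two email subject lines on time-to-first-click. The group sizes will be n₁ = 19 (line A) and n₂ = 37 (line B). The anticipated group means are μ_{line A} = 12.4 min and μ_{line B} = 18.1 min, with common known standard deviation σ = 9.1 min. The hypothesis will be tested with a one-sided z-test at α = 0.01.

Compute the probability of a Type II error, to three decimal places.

β ≈ 0.543

Standardized effect: d = |μ_{line A} − μ_{line B}| / σ = |12.4 − 18.1| / 9.1 = 0.6264
Noncentrality parameter: δ = d / √(1/n₁ + 1/n₂) = 0.6264 / √(1/19 + 1/37) = 2.2193
One-sided α = 0.01 → critical value z_{0.01} = 2.326.
Power = Φ(δ − 2.326) = Φ(-0.107) = 0.4574.
Type II error: β = 1 − power = 1 − 0.4574 = 0.5426.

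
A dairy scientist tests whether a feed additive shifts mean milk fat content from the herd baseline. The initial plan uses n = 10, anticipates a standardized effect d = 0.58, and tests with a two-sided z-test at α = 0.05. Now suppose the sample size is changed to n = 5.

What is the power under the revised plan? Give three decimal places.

With n = 5: δ = d·√n = 0.58 × √5 = 1.2969. Critical value z_{0.025} = 1.960.
Revised power = Φ(δ − 1.960) + Φ(−δ − 1.960) = Φ(-0.663) + Φ(-3.257) = 0.2537 + 0.0006 = 0.2542.

Power ≈ 0.254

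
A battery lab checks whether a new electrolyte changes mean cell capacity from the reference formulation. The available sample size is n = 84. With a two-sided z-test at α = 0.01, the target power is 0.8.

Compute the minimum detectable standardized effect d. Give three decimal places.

d ≈ 0.373

Need Φ(δ − 2.576) = 0.8, so δ = 2.576 + 0.842 = 3.417.
(The second rejection-region term Φ(−δ − z_{α/2}) is negligible and dropped.)
δ = d·√n ⇒ d = δ/√n = 3.417/√84 = 0.3729.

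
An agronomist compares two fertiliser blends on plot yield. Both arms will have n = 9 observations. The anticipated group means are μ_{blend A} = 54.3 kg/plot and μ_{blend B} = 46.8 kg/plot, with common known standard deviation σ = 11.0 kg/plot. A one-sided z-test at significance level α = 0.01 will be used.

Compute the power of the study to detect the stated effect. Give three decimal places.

Power ≈ 0.189

Standardized effect: d = |μ_{blend A} − μ_{blend B}| / σ = |54.3 − 46.8| / 11.0 = 0.6818
Noncentrality parameter: δ = d·√(n/2) = 0.6818 × √(9/2) = 1.4464
Critical value for a one-sided test at α = 0.01: z_α = 2.326.
Power = P(Z > 2.326 − δ) = Φ(-0.880) = 0.1894.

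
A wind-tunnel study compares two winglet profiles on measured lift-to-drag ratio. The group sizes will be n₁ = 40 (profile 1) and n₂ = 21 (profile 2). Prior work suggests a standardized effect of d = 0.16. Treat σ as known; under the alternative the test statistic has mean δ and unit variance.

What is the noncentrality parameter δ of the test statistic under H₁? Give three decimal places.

The noncentrality parameter scales effect size by the design's sample-size factor: δ = d / √(1/n₁ + 1/n₂) = 0.16 / √(1/40 + 1/21) = 0.5937

δ ≈ 0.594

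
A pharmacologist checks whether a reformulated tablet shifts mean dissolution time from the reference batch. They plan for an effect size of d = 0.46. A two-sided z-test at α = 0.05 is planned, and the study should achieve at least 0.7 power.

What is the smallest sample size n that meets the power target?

For power 0.7 need Φ(δ − z_{0.025}) = 0.7, so δ = z_{0.025} + z_{0.30} = 1.960 + 0.524 = 2.484.
(Ignoring the negligible lower-tail rejection probability gives the usual closed-form inversion.)
δ = d·√n ⇒ n = (δ/d)² = (2.484 / 0.46)² = 29.17.
Round up to the next whole unit.

n = 30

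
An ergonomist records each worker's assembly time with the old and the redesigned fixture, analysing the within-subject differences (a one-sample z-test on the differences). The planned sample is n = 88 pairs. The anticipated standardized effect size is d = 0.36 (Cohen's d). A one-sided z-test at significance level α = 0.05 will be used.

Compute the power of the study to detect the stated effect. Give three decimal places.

Noncentrality parameter: δ = d·√n = 0.36 × √88 = 3.3771
One-sided α = 0.05 → critical value z_{0.05} = 1.645.
Power = P(Z > 1.645 − δ) = Φ(1.732) = 0.9584.

Power ≈ 0.958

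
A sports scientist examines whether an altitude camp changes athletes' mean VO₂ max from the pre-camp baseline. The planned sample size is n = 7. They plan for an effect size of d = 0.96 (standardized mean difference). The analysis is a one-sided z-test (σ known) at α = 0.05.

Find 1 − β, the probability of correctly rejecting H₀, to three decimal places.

Power ≈ 0.815

Noncentrality parameter: δ = d·√n = 0.96 × √7 = 2.5399
Critical value for a one-sided test at α = 0.05: z_α = 1.645.
Power = Φ(δ − 1.645) = Φ(0.895) = 0.8146.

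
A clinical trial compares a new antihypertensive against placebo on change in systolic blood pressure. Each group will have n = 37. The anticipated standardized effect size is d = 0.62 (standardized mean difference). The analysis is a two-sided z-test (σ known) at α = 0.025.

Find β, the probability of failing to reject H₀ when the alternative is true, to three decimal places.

β ≈ 0.335

Noncentrality parameter: δ = d·√(n/2) = 0.62 × √(37/2) = 2.6667
Critical value for a two-sided test at α = 0.025: z_{α/2} = 2.241.
Power = Φ(δ − 2.241) + Φ(−δ − 2.241) = Φ(0.425) + Φ(-4.908) = 0.6647 + 0.0000 = 0.6647.
Type II error: β = 1 − power = 1 − 0.6647 = 0.3353.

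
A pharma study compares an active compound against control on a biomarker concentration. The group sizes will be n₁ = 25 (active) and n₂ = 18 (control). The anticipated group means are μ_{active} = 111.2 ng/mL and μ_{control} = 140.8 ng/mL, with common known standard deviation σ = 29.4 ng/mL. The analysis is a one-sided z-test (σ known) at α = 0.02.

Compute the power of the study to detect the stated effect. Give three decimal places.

Power ≈ 0.886

Standardized effect: d = |μ_{active} − μ_{control}| / σ = |111.2 − 140.8| / 29.4 = 1.0068
Noncentrality parameter: δ = d / √(1/n₁ + 1/n₂) = 1.0068 / √(1/25 + 1/18) = 3.2570
One-sided α = 0.02 → critical value z_{0.02} = 2.054.
Power = Φ(δ − 2.054) = Φ(1.203) = 0.8856.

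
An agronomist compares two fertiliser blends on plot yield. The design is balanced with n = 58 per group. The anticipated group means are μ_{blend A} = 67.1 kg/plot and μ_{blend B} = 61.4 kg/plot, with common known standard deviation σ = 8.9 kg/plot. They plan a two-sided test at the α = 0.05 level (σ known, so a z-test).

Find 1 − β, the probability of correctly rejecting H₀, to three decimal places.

Power ≈ 0.932

Standardized effect: d = |μ_{blend A} − μ_{blend B}| / σ = |67.1 − 61.4| / 8.9 = 0.6404
Noncentrality parameter: λ = d·√(n/2) = 0.6404 × √(58/2) = 3.4489
Two-sided α = 0.05 → critical value z_{0.025} = 1.960.
Power = Φ(λ − 1.960) + Φ(−λ − 1.960) = Φ(1.489) + Φ(-5.409) = 0.9318 + 0.0000 = 0.9318.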